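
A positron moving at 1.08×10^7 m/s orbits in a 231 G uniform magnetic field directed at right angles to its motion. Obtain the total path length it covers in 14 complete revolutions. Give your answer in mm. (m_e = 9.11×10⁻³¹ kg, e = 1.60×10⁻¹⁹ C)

r = mv/(qB) = 2.66×10^-3 m, so one revolution covers 2πr = 0.0167 m.
In 14 revolutions: L = 14·2πr = 0.234 m.

L ≈ 234 mm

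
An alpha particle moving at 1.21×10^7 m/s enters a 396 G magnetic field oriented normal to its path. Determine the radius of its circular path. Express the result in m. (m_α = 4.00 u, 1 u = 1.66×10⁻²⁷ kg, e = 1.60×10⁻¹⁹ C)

r ≈ 6.34 m

The magnetic force provides the centripetal force: qvB = mv²/r, so r = mv/(qB).
r = (6.64×10^-27 kg)(1.21×10^7 m/s) / [(2×1.60×10^-19 C)(0.0396 T)] = 6.34 m.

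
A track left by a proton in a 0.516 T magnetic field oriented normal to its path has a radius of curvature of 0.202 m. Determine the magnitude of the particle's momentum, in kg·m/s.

p ≈ 1.67×10^-20 kg·m/s

Since qvB = mv²/r, the momentum p = mv = qBr.
p = (1×1.60×10^-19)(0.516)(0.202) = 1.67×10^-20 kg·m/s.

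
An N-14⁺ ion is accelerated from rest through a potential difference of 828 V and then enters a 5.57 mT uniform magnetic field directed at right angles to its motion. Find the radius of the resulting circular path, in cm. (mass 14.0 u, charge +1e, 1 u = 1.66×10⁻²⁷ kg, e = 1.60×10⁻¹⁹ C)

r ≈ 278 cm

The kinetic energy gained is K = qV = (1×1.60×10^-19)(828) = 1.32×10^-16 J.
v = √(2K/m) = 1.07×10^5 m/s.
r = mv/(qB) = (2.32×10^-26)(1.07×10^5) / [(1×1.60×10^-19)(5.57×10^-3)] = 2.78 m.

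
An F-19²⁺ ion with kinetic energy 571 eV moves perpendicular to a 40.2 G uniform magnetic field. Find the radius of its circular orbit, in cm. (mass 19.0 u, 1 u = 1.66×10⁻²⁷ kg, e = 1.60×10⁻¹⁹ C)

r ≈ 187 cm

Convert the energy: K = 571 eV = 9.14×10^-17 J.
v = √(2K/m) = √(2·9.14×10^-17/3.15×10^-26) = 7.61×10^4 m/s.
r = mv/(qB) = (3.15×10^-26)(7.61×10^4) / [(2×1.60×10^-19)(4.02×10^-3)] = 1.87 m.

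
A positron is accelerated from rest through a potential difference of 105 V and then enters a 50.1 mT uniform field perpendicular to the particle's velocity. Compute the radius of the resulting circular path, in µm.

The kinetic energy gained is K = qV = (1×1.60×10^-19)(105) = 1.68×10^-17 J.
v = √(2K/m) = 6.07×10^6 m/s.
r = mv/(qB) = (9.11×10^-31)(6.07×10^6) / [(1×1.60×10^-19)(0.0501)] = 6.90×10^-4 m.

r ≈ 690 µm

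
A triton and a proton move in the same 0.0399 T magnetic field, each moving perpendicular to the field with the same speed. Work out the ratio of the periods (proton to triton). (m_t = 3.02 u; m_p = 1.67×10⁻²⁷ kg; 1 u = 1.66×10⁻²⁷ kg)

T = 2πm/(qB) is independent of speed, so T₂/T₁ = (m₂/q₂)/(m₁/q₁).
T_{proton}/T_{triton} = (1.67×10^-27/1e) / (5.01×10^-27/1e) = 0.333.

ratio ≈ 0.333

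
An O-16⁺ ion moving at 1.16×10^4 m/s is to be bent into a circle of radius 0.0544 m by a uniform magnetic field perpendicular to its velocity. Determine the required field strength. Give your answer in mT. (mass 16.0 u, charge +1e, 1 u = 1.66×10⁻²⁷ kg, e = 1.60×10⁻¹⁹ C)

B ≈ 35.4 mT

qvB = mv²/r gives B = mv/(qr).
B = (2.66×10^-26)(1.16×10^4) / [(1×1.60×10^-19)(0.0544)] = 0.0354 T.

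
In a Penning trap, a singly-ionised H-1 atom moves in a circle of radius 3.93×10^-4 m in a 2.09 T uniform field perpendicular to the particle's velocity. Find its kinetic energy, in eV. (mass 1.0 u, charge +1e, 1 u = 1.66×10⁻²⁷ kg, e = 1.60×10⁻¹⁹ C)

K ≈ 32.5 eV

v = qBr/m = (1×1.60×10^-19)(2.09)(3.93×10^-4) / (1.66×10^-27) = 7.92×10^4 m/s.
K = ½mv² = 0.5·(1.66×10^-27)·(7.92×10^4)² = 5.20×10^-18 J = 32.5 eV.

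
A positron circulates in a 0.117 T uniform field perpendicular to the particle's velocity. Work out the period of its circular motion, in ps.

T ≈ 306 ps

The cyclotron period is independent of speed: T = 2πm/(qB).
T = 2π(9.11×10^-31) / [(1×1.60×10^-19)(0.117)] = 3.06×10^-10 s.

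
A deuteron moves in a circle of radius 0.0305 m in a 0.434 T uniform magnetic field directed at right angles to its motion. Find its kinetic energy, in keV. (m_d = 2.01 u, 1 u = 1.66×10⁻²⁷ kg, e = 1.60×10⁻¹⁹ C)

K ≈ 4.20 keV

v = qBr/m = (1×1.60×10^-19)(0.434)(0.0305) / (3.34×10^-27) = 6.35×10^5 m/s.
K = ½mv² = 0.5·(3.34×10^-27)·(6.35×10^5)² = 6.72×10^-16 J = 4.20 keV.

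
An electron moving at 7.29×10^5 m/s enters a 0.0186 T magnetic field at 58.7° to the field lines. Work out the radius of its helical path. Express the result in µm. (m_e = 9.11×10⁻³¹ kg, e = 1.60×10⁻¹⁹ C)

r ≈ 191 µm

Only the perpendicular component v⊥ = v sin58.7° = 6.23×10^5 m/s is bent by the field.
r = m v⊥ /(qB) = (9.11×10^-31)(6.23×10^5) / [(1×1.60×10^-19)(0.0186)] = 1.91×10^-4 m.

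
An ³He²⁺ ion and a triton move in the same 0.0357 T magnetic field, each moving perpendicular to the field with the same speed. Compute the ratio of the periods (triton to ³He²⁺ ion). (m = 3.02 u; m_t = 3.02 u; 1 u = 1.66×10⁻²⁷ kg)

ratio ≈ 2.00

T = 2πm/(qB) is independent of speed, so T₂/T₁ = (m₂/q₂)/(m₁/q₁).
T_{triton}/T_{³He²⁺ ion} = (5.01×10^-27/1e) / (5.01×10^-27/2e) = 2.00.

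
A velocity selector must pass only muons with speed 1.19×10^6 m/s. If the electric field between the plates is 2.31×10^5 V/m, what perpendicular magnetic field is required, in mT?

qE = qvB ⇒ B = E/v = (2.31×10^5) / (1.19×10^6) = 0.194 T.

B ≈ 194 mT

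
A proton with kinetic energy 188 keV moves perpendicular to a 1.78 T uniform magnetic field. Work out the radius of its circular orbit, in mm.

r ≈ 35.2 mm

Convert the energy: K = 188 keV = 3.01×10^-14 J.
v = √(2K/m) = √(2·3.01×10^-14/1.67×10^-27) = 6.00×10^6 m/s.
r = mv/(qB) = (1.67×10^-27)(6.00×10^6) / [(1×1.60×10^-19)(1.78)] = 0.0352 m.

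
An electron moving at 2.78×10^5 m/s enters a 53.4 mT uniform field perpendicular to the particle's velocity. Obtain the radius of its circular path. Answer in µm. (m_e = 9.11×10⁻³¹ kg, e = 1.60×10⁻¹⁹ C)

The magnetic force provides the centripetal force: qvB = mv²/r, so r = mv/(qB).
r = (9.11×10^-31 kg)(2.78×10^5 m/s) / [(1×1.60×10^-19 C)(0.0534 T)] = 2.96×10^-5 m.

r ≈ 29.6 µm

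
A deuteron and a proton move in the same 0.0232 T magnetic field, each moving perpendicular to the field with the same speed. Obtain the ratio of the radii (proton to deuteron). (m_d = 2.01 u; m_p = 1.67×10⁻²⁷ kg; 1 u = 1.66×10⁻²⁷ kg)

ratio ≈ 0.501

r = mv/(qB) ⇒ at equal v, r ∝ m/q.
r_{proton}/r_{deuteron} = 0.501.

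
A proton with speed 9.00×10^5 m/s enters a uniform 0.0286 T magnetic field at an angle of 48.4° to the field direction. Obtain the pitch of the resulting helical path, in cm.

The velocity component along B is v∥ = v cos48.4° = 5.98×10^5 m/s.
The cyclotron period T = 2πm/(qB) = 2.29×10^-6 s is set by m, q, B alone.
Pitch = v∥·T = (5.98×10^5)(2.29×10^-6) = 1.37 m.

pitch ≈ 137 cm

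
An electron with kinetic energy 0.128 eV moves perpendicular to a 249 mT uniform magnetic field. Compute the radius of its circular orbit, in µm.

r ≈ 4.85 µm

Convert the energy: K = 0.128 eV = 2.05×10^-20 J.
v = √(2K/m) = √(2·2.05×10^-20/9.11×10^-31) = 2.12×10^5 m/s.
r = mv/(qB) = (9.11×10^-31)(2.12×10^5) / [(1×1.60×10^-19)(0.249)] = 4.85×10^-6 m.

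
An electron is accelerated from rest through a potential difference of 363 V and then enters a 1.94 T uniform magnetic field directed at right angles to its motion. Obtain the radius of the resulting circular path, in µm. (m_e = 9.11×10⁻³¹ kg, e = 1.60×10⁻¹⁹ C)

r ≈ 33.1 µm

The kinetic energy gained is K = qV = (1×1.60×10^-19)(363) = 5.81×10^-17 J.
v = √(2K/m) = 1.13×10^7 m/s.
r = mv/(qB) = (9.11×10^-31)(1.13×10^7) / [(1×1.60×10^-19)(1.94)] = 3.31×10^-5 m.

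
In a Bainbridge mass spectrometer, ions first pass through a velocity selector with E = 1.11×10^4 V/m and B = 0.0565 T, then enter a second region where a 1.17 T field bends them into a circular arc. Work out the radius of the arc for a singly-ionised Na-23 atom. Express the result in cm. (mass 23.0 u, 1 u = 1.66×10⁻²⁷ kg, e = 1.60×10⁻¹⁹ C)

The selector passes v = E/B = 1.11×10^4/0.0565 = 1.96×10^5 m/s.
In the deflection region, r = mv/(qB₂) = (3.82×10^-26)(1.96×10^5) / [(1×1.60×10^-19)(1.17)] = 0.0401 m.

r ≈ 4.01 cm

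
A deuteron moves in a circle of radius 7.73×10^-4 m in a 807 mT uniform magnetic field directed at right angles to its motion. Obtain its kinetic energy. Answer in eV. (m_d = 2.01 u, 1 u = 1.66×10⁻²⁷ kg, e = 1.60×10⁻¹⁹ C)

v = qBr/m = (1×1.60×10^-19)(0.807)(7.73×10^-4) / (3.34×10^-27) = 2.99×10^4 m/s.
K = ½mv² = 0.5·(3.34×10^-27)·(2.99×10^4)² = 1.49×10^-18 J = 9.33 eV.

K ≈ 9.33 eV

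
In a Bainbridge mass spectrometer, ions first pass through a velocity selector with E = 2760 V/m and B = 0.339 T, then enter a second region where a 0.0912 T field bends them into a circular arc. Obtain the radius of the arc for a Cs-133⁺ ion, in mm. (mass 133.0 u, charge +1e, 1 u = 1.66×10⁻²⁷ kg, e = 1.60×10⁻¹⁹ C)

r ≈ 123 mm

The selector passes v = E/B = 2760/0.339 = 8140 m/s.
In the deflection region, r = mv/(qB₂) = (2.21×10^-25)(8140) / [(1×1.60×10^-19)(0.0912)] = 0.123 m.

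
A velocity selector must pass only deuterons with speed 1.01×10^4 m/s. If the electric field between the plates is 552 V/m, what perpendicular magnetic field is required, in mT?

qE = qvB ⇒ B = E/v = (552) / (1.01×10^4) = 0.0547 T.

B ≈ 54.7 mT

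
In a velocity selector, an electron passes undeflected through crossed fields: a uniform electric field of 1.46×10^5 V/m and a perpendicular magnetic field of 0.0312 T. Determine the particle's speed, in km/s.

For zero net force, qE = qvB, so v = E/B.
v = (1.46×10^5) / (0.0312) = 4.68×10^6 m/s.

v ≈ 4680 km/s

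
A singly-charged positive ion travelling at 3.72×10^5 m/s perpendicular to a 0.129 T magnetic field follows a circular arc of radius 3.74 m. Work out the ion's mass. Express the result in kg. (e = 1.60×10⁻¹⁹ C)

qvB = mv²/r ⇒ m = qBr/v.
m = (1×1.60×10^-19)(0.129)(3.74) / (3.72×10^5) = 2.08×10^-25 kg.

m ≈ 2.08×10^-25 kg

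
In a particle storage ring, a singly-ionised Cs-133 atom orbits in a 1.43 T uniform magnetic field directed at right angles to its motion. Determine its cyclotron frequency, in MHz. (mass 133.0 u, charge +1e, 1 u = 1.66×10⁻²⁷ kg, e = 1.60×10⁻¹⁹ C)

f ≈ 0.165 MHz

f = qB/(2πm) = (1×1.60×10^-19)(1.43) / [2π(2.21×10^-25)] = 1.65×10^5 Hz.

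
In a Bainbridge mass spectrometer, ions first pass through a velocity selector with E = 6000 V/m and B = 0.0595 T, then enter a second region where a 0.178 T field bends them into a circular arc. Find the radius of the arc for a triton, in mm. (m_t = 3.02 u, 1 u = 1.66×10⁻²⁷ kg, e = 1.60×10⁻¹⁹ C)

The selector passes v = E/B = 6000/0.0595 = 1.01×10^5 m/s.
In the deflection region, r = mv/(qB₂) = (5.01×10^-27)(1.01×10^5) / [(1×1.60×10^-19)(0.178)] = 0.0178 m.

r ≈ 17.8 mm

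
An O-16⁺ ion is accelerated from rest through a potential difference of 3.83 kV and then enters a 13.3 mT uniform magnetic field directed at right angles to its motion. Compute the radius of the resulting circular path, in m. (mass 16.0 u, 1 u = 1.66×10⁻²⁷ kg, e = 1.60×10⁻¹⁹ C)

The kinetic energy gained is K = qV = (1×1.60×10^-19)(3830) = 6.13×10^-16 J.
v = √(2K/m) = 2.15×10^5 m/s.
r = mv/(qB) = (2.66×10^-26)(2.15×10^5) / [(1×1.60×10^-19)(0.0133)] = 2.68 m.

r ≈ 2.68 m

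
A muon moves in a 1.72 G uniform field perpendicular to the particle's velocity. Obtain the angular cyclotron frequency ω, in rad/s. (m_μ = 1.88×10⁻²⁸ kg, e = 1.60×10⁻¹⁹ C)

ω ≈ 1.46×10^5 rad/s

ω = qB/m = (1×1.60×10^-19)(1.72×10^-4) / (1.88×10^-28) = 1.46×10^5 rad/s.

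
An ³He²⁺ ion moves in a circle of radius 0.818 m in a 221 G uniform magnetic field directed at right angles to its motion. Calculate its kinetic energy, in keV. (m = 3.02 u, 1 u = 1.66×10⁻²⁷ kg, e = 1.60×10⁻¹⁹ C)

K ≈ 20.9 keV

v = qBr/m = (2×1.60×10^-19)(0.0221)(0.818) / (5.01×10^-27) = 1.15×10^6 m/s.
K = ½mv² = 0.5·(5.01×10^-27)·(1.15×10^6)² = 3.34×10^-15 J = 20.9 keV.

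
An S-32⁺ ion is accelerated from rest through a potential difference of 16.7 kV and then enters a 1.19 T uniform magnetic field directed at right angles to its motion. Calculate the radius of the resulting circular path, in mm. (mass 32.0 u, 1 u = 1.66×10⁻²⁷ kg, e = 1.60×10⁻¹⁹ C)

The kinetic energy gained is K = qV = (1×1.60×10^-19)(1.67×10^4) = 2.67×10^-15 J.
v = √(2K/m) = 3.17×10^5 m/s.
r = mv/(qB) = (5.31×10^-26)(3.17×10^5) / [(1×1.60×10^-19)(1.19)] = 0.0885 m.

r ≈ 88.5 mm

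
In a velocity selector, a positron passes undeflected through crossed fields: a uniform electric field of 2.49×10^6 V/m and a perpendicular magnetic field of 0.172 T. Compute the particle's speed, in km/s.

v ≈ 14500 km/s

For zero net force, qE = qvB, so v = E/B.
v = (2.49×10^6) / (0.172) = 1.45×10^7 m/s.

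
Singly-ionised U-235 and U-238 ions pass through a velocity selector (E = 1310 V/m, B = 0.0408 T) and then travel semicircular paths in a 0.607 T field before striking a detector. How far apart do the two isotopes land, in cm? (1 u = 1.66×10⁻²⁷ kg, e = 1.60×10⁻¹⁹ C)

Both emerge at v = E/B₁ = 3.21×10^4 m/s.
r = mv/(qB₂), so r₁ = 0.12897 m and r₂ = 0.13061 m, giving Δr = 1.65×10^-3 m.
After a semicircle each ion lands a diameter 2r from the entry slit, so the separation is 2Δr = 3.29×10^-3 m.

Δd ≈ 0.329 cm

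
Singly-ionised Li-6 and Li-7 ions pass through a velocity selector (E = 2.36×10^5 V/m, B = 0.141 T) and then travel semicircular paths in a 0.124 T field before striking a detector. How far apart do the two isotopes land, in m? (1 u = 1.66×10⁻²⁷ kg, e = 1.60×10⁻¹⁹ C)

Both emerge at v = E/B₁ = 1.67×10^6 m/s.
r = mv/(qB₂), so r₁ = 0.840 m and r₂ = 0.980 m, giving Δr = 0.140 m.
After a semicircle each ion lands a diameter 2r from the entry slit, so the separation is 2Δr = 0.280 m.

Δd ≈ 0.280 m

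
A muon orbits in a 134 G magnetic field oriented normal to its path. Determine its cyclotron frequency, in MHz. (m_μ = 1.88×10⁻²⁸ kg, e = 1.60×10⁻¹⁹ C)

f = qB/(2πm) = (1×1.60×10^-19)(0.0134) / [2π(1.88×10^-28)] = 1.82×10^6 Hz.

f ≈ 1.82 MHz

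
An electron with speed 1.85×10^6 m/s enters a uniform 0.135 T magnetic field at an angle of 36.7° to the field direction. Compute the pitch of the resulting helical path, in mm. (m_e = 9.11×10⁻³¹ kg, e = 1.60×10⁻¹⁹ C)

pitch ≈ 0.393 mm

The velocity component along B is v∥ = v cos36.7° = 1.48×10^6 m/s.
The cyclotron period T = 2πm/(qB) = 2.65×10^-10 s is set by m, q, B alone.
Pitch = v∥·T = (1.48×10^6)(2.65×10^-10) = 3.93×10^-4 m.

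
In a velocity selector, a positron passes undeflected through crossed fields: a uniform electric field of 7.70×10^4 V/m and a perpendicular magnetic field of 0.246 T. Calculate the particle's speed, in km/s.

v ≈ 313 km/s

For zero net force, qE = qvB, so v = E/B.
v = (7.70×10^4) / (0.246) = 3.13×10^5 m/s.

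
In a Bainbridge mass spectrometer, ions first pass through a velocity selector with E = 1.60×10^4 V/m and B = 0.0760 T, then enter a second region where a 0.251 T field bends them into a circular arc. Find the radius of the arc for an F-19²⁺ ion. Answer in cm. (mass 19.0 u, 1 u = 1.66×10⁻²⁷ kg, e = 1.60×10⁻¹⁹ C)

r ≈ 8.27 cm

The selector passes v = E/B = 1.60×10^4/0.0760 = 2.11×10^5 m/s.
In the deflection region, r = mv/(qB₂) = (3.15×10^-26)(2.11×10^5) / [(2×1.60×10^-19)(0.251)] = 0.0827 m.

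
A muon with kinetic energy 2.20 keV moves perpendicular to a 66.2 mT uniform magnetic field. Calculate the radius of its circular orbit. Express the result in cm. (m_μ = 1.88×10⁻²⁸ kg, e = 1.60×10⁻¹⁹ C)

Convert the energy: K = 2.20 keV = 3.52×10^-16 J.
v = √(2K/m) = √(2·3.52×10^-16/1.88×10^-28) = 1.94×10^6 m/s.
r = mv/(qB) = (1.88×10^-28)(1.94×10^6) / [(1×1.60×10^-19)(0.0662)] = 0.0343 m.

r ≈ 3.43 cm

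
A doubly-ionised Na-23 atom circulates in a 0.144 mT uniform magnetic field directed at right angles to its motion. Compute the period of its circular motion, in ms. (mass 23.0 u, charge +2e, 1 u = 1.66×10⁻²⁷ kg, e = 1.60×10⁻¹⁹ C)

T ≈ 5.21 ms

The cyclotron period is independent of speed: T = 2πm/(qB).
T = 2π(3.82×10^-26) / [(2×1.60×10^-19)(1.44×10^-4)] = 5.21×10^-3 s.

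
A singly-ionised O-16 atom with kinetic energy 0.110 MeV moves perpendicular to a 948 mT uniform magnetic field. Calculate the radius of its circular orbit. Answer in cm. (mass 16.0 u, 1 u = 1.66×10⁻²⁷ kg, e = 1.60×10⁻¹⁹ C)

r ≈ 20.2 cm

Convert the energy: K = 0.110 MeV = 1.76×10^-14 J.
v = √(2K/m) = √(2·1.76×10^-14/2.66×10^-26) = 1.15×10^6 m/s.
r = mv/(qB) = (2.66×10^-26)(1.15×10^6) / [(1×1.60×10^-19)(0.948)] = 0.202 m.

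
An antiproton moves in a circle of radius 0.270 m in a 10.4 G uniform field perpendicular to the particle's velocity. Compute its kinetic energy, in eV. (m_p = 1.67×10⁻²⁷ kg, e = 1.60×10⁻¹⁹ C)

v = qBr/m = (1×1.60×10^-19)(1.04×10^-3)(0.270) / (1.67×10^-27) = 2.69×10^4 m/s.
K = ½mv² = 0.5·(1.67×10^-27)·(2.69×10^4)² = 6.04×10^-19 J = 3.78 eV.

K ≈ 3.78 eV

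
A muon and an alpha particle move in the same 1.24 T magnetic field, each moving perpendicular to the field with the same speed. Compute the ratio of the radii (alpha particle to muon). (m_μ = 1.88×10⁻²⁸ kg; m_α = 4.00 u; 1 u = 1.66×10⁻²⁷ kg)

r = mv/(qB) ⇒ at equal v, r ∝ m/q.
r_{alpha particle}/r_{muon} = 17.7.

ratio ≈ 17.7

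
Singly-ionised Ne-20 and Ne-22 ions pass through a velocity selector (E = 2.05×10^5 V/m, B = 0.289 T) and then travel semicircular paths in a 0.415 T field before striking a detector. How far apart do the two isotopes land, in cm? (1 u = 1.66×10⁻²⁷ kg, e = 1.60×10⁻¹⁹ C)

Δd ≈ 7.09 cm

Both emerge at v = E/B₁ = 7.09×10^5 m/s.
r = mv/(qB₂), so r₁ = 0.3547 m and r₂ = 0.3901 m, giving Δr = 0.0355 m.
After a semicircle each ion lands a diameter 2r from the entry slit, so the separation is 2Δr = 0.0709 m.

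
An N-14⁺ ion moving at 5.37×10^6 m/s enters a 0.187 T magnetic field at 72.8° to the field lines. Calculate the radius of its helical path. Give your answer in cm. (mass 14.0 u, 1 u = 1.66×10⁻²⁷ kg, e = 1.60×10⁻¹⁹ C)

Only the perpendicular component v⊥ = v sin72.8° = 5.13×10^6 m/s is bent by the field.
r = m v⊥ /(qB) = (2.32×10^-26)(5.13×10^6) / [(1×1.60×10^-19)(0.187)] = 3.98 m.

r ≈ 398 cm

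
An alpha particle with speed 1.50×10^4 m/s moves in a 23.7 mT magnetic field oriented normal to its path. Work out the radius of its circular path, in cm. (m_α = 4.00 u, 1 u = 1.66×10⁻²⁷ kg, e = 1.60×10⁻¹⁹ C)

r ≈ 1.31 cm

The magnetic force provides the centripetal force: qvB = mv²/r, so r = mv/(qB).
r = (6.64×10^-27 kg)(1.50×10^4 m/s) / [(2×1.60×10^-19 C)(0.0237 T)] = 0.0131 m.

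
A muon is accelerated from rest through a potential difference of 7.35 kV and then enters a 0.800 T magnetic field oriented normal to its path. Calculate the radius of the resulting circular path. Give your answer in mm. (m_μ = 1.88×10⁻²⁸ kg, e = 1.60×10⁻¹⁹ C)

r ≈ 5.20 mm

The kinetic energy gained is K = qV = (1×1.60×10^-19)(7350) = 1.18×10^-15 J.
v = √(2K/m) = 3.54×10^6 m/s.
r = mv/(qB) = (1.88×10^-28)(3.54×10^6) / [(1×1.60×10^-19)(0.800)] = 5.20×10^-3 m.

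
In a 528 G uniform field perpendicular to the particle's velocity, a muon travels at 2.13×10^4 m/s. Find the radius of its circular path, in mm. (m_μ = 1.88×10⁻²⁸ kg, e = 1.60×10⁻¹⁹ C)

r ≈ 0.474 mm

The magnetic force provides the centripetal force: qvB = mv²/r, so r = mv/(qB).
r = (1.88×10^-28 kg)(2.13×10^4 m/s) / [(1×1.60×10^-19 C)(0.0528 T)] = 4.74×10^-4 m.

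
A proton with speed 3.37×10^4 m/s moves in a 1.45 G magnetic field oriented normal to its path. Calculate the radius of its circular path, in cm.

r ≈ 243 cm

The magnetic force provides the centripetal force: qvB = mv²/r, so r = mv/(qB).
r = (1.67×10^-27 kg)(3.37×10^4 m/s) / [(1×1.60×10^-19 C)(1.45×10^-4 T)] = 2.43 m.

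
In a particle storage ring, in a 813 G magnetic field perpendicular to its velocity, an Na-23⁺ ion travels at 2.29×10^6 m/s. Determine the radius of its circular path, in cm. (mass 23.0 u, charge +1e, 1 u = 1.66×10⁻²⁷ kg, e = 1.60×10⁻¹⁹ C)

r ≈ 672 cm

The magnetic force provides the centripetal force: qvB = mv²/r, so r = mv/(qB).
r = (3.82×10^-26 kg)(2.29×10^6 m/s) / [(1×1.60×10^-19 C)(0.0813 T)] = 6.72 m.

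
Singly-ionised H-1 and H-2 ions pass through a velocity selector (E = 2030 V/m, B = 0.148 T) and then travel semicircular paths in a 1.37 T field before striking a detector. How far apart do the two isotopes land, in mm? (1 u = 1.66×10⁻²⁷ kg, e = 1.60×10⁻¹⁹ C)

Both emerge at v = E/B₁ = 1.37×10^4 m/s.
r = mv/(qB₂), so r₁ = 1.04×10^-4 m and r₂ = 2.08×10^-4 m, giving Δr = 1.04×10^-4 m.
After a semicircle each ion lands a diameter 2r from the entry slit, so the separation is 2Δr = 2.08×10^-4 m.

Δd ≈ 0.208 mm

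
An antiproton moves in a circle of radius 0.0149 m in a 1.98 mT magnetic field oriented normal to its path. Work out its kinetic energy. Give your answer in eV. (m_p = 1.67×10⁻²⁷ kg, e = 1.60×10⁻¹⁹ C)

v = qBr/m = (1×1.60×10^-19)(1.98×10^-3)(0.0149) / (1.67×10^-27) = 2830 m/s.
K = ½mv² = 0.5·(1.67×10^-27)·(2830)² = 6.67×10^-21 J = 0.0417 eV.

K ≈ 0.0417 eV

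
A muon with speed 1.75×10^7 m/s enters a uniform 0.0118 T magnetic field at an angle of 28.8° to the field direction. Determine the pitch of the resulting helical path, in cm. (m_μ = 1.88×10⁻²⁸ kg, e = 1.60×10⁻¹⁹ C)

The velocity component along B is v∥ = v cos28.8° = 1.53×10^7 m/s.
The cyclotron period T = 2πm/(qB) = 6.26×10^-7 s is set by m, q, B alone.
Pitch = v∥·T = (1.53×10^7)(6.26×10^-7) = 9.59 m.

pitch ≈ 959 cm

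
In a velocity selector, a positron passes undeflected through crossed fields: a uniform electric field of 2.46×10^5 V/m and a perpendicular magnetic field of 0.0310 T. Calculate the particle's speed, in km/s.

For zero net force, qE = qvB, so v = E/B.
v = (2.46×10^5) / (0.0310) = 7.94×10^6 m/s.

v ≈ 7940 km/s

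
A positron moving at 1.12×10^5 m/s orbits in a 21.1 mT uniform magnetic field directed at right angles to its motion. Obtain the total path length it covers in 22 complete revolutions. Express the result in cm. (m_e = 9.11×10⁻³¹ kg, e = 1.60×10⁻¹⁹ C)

L ≈ 0.418 cm

r = mv/(qB) = 3.02×10^-5 m, so one revolution covers 2πr = 1.90×10^-4 m.
In 22 revolutions: L = 22·2πr = 4.18×10^-3 m.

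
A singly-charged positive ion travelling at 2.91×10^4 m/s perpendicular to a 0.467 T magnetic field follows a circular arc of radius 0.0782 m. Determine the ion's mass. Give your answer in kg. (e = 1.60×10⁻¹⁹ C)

m ≈ 2.01×10^-25 kg

qvB = mv²/r ⇒ m = qBr/v.
m = (1×1.60×10^-19)(0.467)(0.0782) / (2.91×10^4) = 2.01×10^-25 kg.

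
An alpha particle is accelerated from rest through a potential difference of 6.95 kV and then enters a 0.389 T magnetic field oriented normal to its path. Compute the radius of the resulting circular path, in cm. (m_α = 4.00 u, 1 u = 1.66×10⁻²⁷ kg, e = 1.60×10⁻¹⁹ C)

r ≈ 4.37 cm

The kinetic energy gained is K = qV = (2×1.60×10^-19)(6950) = 2.22×10^-15 J.
v = √(2K/m) = 8.18×10^5 m/s.
r = mv/(qB) = (6.64×10^-27)(8.18×10^5) / [(2×1.60×10^-19)(0.389)] = 0.0437 m.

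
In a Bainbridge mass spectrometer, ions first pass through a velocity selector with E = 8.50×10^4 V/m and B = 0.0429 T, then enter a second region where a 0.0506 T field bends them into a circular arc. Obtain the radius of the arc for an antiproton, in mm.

The selector passes v = E/B = 8.50×10^4/0.0429 = 1.98×10^6 m/s.
In the deflection region, r = mv/(qB₂) = (1.67×10^-27)(1.98×10^6) / [(1×1.60×10^-19)(0.0506)] = 0.409 m.

r ≈ 409 mm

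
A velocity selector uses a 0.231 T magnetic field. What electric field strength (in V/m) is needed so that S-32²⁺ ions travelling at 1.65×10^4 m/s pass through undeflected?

qE = qvB ⇒ E = vB = (1.65×10^4)(0.231) = 3810 V/m.

E ≈ 3810 V/m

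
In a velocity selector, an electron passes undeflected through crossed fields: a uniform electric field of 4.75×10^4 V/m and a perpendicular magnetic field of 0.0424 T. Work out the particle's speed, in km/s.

For zero net force, qE = qvB, so v = E/B.
v = (4.75×10^4) / (0.0424) = 1.12×10^6 m/s.

v ≈ 1120 km/s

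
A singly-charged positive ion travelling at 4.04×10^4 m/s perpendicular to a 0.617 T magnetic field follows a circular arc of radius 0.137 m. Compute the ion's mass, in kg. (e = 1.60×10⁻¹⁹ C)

m ≈ 3.35×10^-25 kg

qvB = mv²/r ⇒ m = qBr/v.
m = (1×1.60×10^-19)(0.617)(0.137) / (4.04×10^4) = 3.35×10^-25 kg.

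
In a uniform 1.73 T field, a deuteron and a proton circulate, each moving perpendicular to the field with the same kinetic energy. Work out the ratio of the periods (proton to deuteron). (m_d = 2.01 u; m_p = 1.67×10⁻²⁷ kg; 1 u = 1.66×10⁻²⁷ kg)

T = 2πm/(qB) is independent of speed, so T₂/T₁ = (m₂/q₂)/(m₁/q₁).
T_{proton}/T_{deuteron} = (1.67×10^-27/1e) / (3.34×10^-27/1e) = 0.501.

ratio ≈ 0.501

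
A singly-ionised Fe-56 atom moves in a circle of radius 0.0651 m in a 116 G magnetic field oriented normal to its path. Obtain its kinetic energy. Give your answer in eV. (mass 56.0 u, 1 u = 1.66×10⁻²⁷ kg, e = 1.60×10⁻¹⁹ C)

K ≈ 0.491 eV

v = qBr/m = (1×1.60×10^-19)(0.0116)(0.0651) / (9.30×10^-26) = 1300 m/s.
K = ½mv² = 0.5·(9.30×10^-26)·(1300)² = 7.85×10^-20 J = 0.491 eV.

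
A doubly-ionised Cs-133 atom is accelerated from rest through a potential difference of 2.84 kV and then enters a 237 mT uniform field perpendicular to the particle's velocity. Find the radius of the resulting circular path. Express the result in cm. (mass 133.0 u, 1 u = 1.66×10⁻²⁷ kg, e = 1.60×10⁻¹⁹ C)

r ≈ 26.4 cm

The kinetic energy gained is K = qV = (2×1.60×10^-19)(2840) = 9.09×10^-16 J.
v = √(2K/m) = 9.07×10^4 m/s.
r = mv/(qB) = (2.21×10^-25)(9.07×10^4) / [(2×1.60×10^-19)(0.237)] = 0.264 m.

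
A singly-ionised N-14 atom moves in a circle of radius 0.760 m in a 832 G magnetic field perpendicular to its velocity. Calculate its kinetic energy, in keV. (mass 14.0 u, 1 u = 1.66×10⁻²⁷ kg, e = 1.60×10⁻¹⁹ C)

v = qBr/m = (1×1.60×10^-19)(0.0832)(0.760) / (2.32×10^-26) = 4.35×10^5 m/s.
K = ½mv² = 0.5·(2.32×10^-26)·(4.35×10^5)² = 2.20×10^-15 J = 13.8 keV.

K ≈ 13.8 keV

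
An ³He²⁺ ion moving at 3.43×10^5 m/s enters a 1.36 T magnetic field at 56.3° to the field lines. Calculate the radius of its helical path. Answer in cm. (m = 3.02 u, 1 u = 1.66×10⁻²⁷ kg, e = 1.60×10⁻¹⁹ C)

Only the perpendicular component v⊥ = v sin56.3° = 2.85×10^5 m/s is bent by the field.
r = m v⊥ /(qB) = (5.01×10^-27)(2.85×10^5) / [(2×1.60×10^-19)(1.36)] = 3.29×10^-3 m.

r ≈ 0.329 cm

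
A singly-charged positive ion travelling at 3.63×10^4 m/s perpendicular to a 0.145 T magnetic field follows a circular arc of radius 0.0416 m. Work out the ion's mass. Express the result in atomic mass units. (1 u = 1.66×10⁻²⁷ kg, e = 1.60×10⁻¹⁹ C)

m ≈ 16.0 u

qvB = mv²/r ⇒ m = qBr/v.
m = (1×1.60×10^-19)(0.145)(0.0416) / (3.63×10^4) = 2.66×10^-26 kg = 16.0 u.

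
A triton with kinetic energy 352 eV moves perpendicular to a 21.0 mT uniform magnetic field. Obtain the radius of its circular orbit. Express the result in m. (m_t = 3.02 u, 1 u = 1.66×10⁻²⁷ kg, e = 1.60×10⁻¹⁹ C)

Convert the energy: K = 352 eV = 5.63×10^-17 J.
v = √(2K/m) = √(2·5.63×10^-17/5.01×10^-27) = 1.50×10^5 m/s.
r = mv/(qB) = (5.01×10^-27)(1.50×10^5) / [(1×1.60×10^-19)(0.0210)] = 0.224 m.

r ≈ 0.224 m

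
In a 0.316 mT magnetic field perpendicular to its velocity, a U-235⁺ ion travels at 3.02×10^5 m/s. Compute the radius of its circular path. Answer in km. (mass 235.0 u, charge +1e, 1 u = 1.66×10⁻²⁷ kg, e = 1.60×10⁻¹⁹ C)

The magnetic force provides the centripetal force: qvB = mv²/r, so r = mv/(qB).
r = (3.90×10^-25 kg)(3.02×10^5 m/s) / [(1×1.60×10^-19 C)(3.16×10^-4 T)] = 2330 m.

r ≈ 2.33 km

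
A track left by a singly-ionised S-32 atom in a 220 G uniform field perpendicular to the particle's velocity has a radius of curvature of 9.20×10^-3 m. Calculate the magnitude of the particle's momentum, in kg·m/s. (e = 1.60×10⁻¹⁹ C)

Since qvB = mv²/r, the momentum p = mv = qBr.
p = (1×1.60×10^-19)(0.0220)(9.20×10^-3) = 3.24×10^-23 kg·m/s.

p ≈ 3.24×10^-23 kg·m/s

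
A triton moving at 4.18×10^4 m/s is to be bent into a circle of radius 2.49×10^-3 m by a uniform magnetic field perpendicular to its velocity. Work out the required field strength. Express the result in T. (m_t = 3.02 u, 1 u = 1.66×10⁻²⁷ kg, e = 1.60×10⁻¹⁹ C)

qvB = mv²/r gives B = mv/(qr).
B = (5.01×10^-27)(4.18×10^4) / [(1×1.60×10^-19)(2.49×10^-3)] = 0.526 T.

B ≈ 0.526 T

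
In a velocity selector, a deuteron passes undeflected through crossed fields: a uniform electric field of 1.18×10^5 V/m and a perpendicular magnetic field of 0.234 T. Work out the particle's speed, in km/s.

For zero net force, qE = qvB, so v = E/B.
v = (1.18×10^5) / (0.234) = 5.04×10^5 m/s.

v ≈ 504 km/s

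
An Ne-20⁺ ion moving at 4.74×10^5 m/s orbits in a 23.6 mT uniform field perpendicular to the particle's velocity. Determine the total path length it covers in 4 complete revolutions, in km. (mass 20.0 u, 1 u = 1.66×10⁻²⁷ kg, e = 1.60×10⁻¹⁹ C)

r = mv/(qB) = 4.17 m, so one revolution covers 2πr = 26.2 m.
In 4 revolutions: L = 4·2πr = 105 m.

L ≈ 0.105 km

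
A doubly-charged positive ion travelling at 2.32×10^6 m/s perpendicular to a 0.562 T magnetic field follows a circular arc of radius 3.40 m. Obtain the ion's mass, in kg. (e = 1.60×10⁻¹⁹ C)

m ≈ 2.64×10^-25 kg

qvB = mv²/r ⇒ m = qBr/v.
m = (2×1.60×10^-19)(0.562)(3.40) / (2.32×10^6) = 2.64×10^-25 kg.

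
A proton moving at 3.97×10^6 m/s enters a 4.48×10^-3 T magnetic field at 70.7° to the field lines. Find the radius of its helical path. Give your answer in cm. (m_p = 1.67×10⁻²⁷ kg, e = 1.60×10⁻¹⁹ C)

Only the perpendicular component v⊥ = v sin70.7° = 3.75×10^6 m/s is bent by the field.
r = m v⊥ /(qB) = (1.67×10^-27)(3.75×10^6) / [(1×1.60×10^-19)(4.48×10^-3)] = 8.73 m.

r ≈ 873 cm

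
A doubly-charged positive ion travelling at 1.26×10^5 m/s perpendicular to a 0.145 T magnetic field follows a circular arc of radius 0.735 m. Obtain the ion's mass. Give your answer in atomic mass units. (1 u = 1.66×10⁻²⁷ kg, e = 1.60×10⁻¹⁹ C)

qvB = mv²/r ⇒ m = qBr/v.
m = (2×1.60×10^-19)(0.145)(0.735) / (1.26×10^5) = 2.71×10^-25 kg = 163 u.

m ≈ 163 u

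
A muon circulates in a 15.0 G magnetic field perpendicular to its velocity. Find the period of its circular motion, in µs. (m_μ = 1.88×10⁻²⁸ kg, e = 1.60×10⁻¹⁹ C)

The cyclotron period is independent of speed: T = 2πm/(qB).
T = 2π(1.88×10^-28) / [(1×1.60×10^-19)(1.50×10^-3)] = 4.92×10^-6 s.

T ≈ 4.92 µs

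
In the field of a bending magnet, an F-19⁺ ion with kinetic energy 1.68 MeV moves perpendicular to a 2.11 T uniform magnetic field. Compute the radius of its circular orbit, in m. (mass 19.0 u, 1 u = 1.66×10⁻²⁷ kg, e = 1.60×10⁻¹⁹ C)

r ≈ 0.386 m

Convert the energy: K = 1.68 MeV = 2.69×10^-13 J.
v = √(2K/m) = √(2·2.69×10^-13/3.15×10^-26) = 4.13×10^6 m/s.
r = mv/(qB) = (3.15×10^-26)(4.13×10^6) / [(1×1.60×10^-19)(2.11)] = 0.386 m.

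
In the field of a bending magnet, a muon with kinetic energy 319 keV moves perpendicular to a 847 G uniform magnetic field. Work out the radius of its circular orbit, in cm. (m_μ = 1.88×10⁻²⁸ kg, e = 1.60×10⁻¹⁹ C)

r ≈ 32.3 cm

Convert the energy: K = 319 keV = 5.10×10^-14 J.
v = √(2K/m) = √(2·5.10×10^-14/1.88×10^-28) = 2.33×10^7 m/s.
r = mv/(qB) = (1.88×10^-28)(2.33×10^7) / [(1×1.60×10^-19)(0.0847)] = 0.323 m.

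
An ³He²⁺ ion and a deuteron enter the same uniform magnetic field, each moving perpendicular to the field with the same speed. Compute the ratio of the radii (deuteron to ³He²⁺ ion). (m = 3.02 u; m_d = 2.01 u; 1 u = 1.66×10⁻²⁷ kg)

ratio ≈ 1.33

r = mv/(qB) ⇒ at equal v, r ∝ m/q.
r_{deuteron}/r_{³He²⁺ ion} = 1.33.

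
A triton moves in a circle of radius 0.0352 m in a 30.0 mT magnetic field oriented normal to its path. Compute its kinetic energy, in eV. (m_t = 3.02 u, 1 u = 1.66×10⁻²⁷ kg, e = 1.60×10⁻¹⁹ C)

v = qBr/m = (1×1.60×10^-19)(0.0300)(0.0352) / (5.01×10^-27) = 3.37×10^4 m/s.
K = ½mv² = 0.5·(5.01×10^-27)·(3.37×10^4)² = 2.85×10^-18 J = 17.8 eV.

K ≈ 17.8 eV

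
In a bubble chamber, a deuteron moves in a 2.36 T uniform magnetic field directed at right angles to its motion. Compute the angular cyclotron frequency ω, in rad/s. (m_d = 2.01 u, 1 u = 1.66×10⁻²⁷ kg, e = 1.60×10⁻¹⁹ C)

ω ≈ 1.13×10^8 rad/s

ω = qB/m = (1×1.60×10^-19)(2.36) / (3.34×10^-27) = 1.13×10^8 rad/s.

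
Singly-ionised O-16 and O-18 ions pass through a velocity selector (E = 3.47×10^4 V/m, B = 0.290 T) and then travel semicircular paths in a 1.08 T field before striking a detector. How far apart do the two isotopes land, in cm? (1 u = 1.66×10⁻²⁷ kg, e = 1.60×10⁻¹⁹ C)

Both emerge at v = E/B₁ = 1.20×10^5 m/s.
r = mv/(qB₂), so r₁ = 0.01839 m and r₂ = 0.02069 m, giving Δr = 2.30×10^-3 m.
After a semicircle each ion lands a diameter 2r from the entry slit, so the separation is 2Δr = 4.60×10^-3 m.

Δd ≈ 0.460 cm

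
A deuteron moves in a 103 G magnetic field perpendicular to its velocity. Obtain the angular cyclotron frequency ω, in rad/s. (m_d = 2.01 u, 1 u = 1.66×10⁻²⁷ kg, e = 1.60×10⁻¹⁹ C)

ω = qB/m = (1×1.60×10^-19)(0.0103) / (3.34×10^-27) = 4.94×10^5 rad/s.

ω ≈ 4.94×10^5 rad/s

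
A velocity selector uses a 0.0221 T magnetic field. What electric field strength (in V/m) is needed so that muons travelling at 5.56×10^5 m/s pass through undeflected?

qE = qvB ⇒ E = vB = (5.56×10^5)(0.0221) = 1.23×10^4 V/m.

E ≈ 1.23×10^4 V/m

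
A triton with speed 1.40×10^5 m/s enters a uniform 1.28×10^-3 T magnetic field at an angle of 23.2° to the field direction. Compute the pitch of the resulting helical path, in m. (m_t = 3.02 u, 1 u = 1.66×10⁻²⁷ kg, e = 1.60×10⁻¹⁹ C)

The velocity component along B is v∥ = v cos23.2° = 1.29×10^5 m/s.
The cyclotron period T = 2πm/(qB) = 1.54×10^-4 s is set by m, q, B alone.
Pitch = v∥·T = (1.29×10^5)(1.54×10^-4) = 19.8 m.

pitch ≈ 19.8 m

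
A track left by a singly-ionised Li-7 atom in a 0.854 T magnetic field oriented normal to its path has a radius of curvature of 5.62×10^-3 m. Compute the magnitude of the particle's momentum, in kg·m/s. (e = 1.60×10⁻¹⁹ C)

Since qvB = mv²/r, the momentum p = mv = qBr.
p = (1×1.60×10^-19)(0.854)(5.62×10^-3) = 7.68×10^-22 kg·m/s.

p ≈ 7.68×10^-22 kg·m/s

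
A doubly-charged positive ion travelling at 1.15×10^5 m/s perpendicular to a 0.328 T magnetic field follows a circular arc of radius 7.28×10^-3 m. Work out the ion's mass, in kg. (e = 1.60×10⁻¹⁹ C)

m ≈ 6.64×10^-27 kg

qvB = mv²/r ⇒ m = qBr/v.
m = (2×1.60×10^-19)(0.328)(7.28×10^-3) / (1.15×10^5) = 6.64×10^-27 kg.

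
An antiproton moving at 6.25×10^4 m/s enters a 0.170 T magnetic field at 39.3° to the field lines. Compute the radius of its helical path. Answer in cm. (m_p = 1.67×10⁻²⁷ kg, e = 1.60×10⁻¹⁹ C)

Only the perpendicular component v⊥ = v sin39.3° = 3.96×10^4 m/s is bent by the field.
r = m v⊥ /(qB) = (1.67×10^-27)(3.96×10^4) / [(1×1.60×10^-19)(0.170)] = 2.43×10^-3 m.

r ≈ 0.243 cm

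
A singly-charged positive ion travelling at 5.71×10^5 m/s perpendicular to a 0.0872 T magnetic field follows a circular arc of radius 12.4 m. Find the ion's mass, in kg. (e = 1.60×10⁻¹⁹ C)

m ≈ 3.03×10^-25 kg

qvB = mv²/r ⇒ m = qBr/v.
m = (1×1.60×10^-19)(0.0872)(12.4) / (5.71×10^5) = 3.03×10^-25 kg.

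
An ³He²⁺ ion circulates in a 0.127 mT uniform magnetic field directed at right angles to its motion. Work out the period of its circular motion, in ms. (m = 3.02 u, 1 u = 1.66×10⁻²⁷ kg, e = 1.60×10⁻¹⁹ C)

The cyclotron period is independent of speed: T = 2πm/(qB).
T = 2π(5.01×10^-27) / [(2×1.60×10^-19)(1.27×10^-4)] = 7.75×10^-4 s.

T ≈ 0.775 ms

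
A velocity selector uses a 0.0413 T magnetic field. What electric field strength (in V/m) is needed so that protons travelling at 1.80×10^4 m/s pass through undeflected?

E ≈ 743 V/m

qE = qvB ⇒ E = vB = (1.80×10^4)(0.0413) = 743 V/m.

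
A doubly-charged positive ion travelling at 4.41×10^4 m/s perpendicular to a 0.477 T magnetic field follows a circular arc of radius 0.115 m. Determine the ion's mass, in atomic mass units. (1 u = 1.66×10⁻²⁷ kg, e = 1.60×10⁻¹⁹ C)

m ≈ 240 u

qvB = mv²/r ⇒ m = qBr/v.
m = (2×1.60×10^-19)(0.477)(0.115) / (4.41×10^4) = 3.98×10^-25 kg = 240 u.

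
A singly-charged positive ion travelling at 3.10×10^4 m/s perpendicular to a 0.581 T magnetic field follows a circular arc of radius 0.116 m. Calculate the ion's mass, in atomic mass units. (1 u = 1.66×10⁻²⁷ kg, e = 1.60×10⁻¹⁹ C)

qvB = mv²/r ⇒ m = qBr/v.
m = (1×1.60×10^-19)(0.581)(0.116) / (3.10×10^4) = 3.48×10^-25 kg = 210 u.

m ≈ 210 u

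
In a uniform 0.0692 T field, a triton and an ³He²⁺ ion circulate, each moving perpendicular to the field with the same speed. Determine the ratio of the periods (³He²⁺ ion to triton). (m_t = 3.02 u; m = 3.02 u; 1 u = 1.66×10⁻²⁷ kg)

T = 2πm/(qB) is independent of speed, so T₂/T₁ = (m₂/q₂)/(m₁/q₁).
T_{³He²⁺ ion}/T_{triton} = (5.01×10^-27/2e) / (5.01×10^-27/1e) = 0.500.

ratio ≈ 0.500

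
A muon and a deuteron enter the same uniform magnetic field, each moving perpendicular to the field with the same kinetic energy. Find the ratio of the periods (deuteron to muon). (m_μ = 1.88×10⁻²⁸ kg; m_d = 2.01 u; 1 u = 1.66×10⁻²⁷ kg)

ratio ≈ 17.7

T = 2πm/(qB) is independent of speed, so T₂/T₁ = (m₂/q₂)/(m₁/q₁).
T_{deuteron}/T_{muon} = (3.34×10^-27/1e) / (1.88×10^-28/1e) = 17.7.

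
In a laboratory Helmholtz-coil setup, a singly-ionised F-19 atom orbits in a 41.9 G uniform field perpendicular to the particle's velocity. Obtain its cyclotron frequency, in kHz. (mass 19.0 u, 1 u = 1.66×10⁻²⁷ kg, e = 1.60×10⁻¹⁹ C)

f = qB/(2πm) = (1×1.60×10^-19)(4.19×10^-3) / [2π(3.15×10^-26)] = 3380 Hz.

f ≈ 3.38 kHz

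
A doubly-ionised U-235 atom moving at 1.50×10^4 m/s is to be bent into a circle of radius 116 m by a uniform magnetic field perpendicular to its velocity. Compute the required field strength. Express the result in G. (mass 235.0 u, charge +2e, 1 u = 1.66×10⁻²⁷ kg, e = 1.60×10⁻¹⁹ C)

B ≈ 1.58 G

qvB = mv²/r gives B = mv/(qr).
B = (3.90×10^-25)(1.50×10^4) / [(2×1.60×10^-19)(116)] = 1.58×10^-4 T.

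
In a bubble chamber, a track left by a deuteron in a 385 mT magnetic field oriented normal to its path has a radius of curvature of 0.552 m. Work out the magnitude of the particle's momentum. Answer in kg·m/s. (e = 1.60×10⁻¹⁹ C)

p ≈ 3.40×10^-20 kg·m/s

Since qvB = mv²/r, the momentum p = mv = qBr.
p = (1×1.60×10^-19)(0.385)(0.552) = 3.40×10^-20 kg·m/s.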